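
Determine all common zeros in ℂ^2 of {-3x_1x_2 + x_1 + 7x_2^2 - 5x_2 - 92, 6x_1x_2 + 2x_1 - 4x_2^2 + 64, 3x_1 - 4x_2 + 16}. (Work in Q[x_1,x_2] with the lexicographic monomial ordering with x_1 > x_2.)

Compute a lex Gröbner basis by Buchberger's algorithm.
f_1 = -3x_1x_2 + x_1 + 7x_2^2 - 5x_2 - 92, LT = x_1x_2.
f_2 = 6x_1x_2 + 2x_1 - 4x_2^2 + 64, LT = x_1x_2.
f_3 = 3x_1 - 4x_2 + 16, LT = x_1.

S(f_1,f_2): lcm = x_1x_2. S = -2/3x_1 - 5/3x_2^2 + 5/3x_2 + 20.
  leading term x_1: subtract (-2/9)·f_3 from -2/3x_1 - 5/3x_2^2 + 5/3x_2 + 20 → -5/3x_2^2 + 7/9x_2 + 212/9
  leading term x_2^2: no divisor's leading term divides it; move -5/3x_2^2 to the remainder.
  leading term x_2: no divisor's leading term divides it; move 7/9x_2 to the remainder.
  leading term 1: no divisor's leading term divides it; move 212/9 to the remainder.
  remainder -5/3x_2^2 + 7/9x_2 + 212/9 ≠ 0; add h_4 = -5/3x_2^2 + 7/9x_2 + 212/9 to the basis.

S(f_1,f_3): lcm = x_1x_2. S = -1/3x_1 - x_2^2 - 11/3x_2 + 92/3.
  leading term x_1: subtract (-1/9)·f_3 from -1/3x_1 - x_2^2 - 11/3x_2 + 92/3 → -x_2^2 - 37/9x_2 + 292/9
  leading term x_2^2: subtract (3/5)·h_4 from -x_2^2 - 37/9x_2 + 292/9 → -206/45x_2 + 824/45
  leading term x_2: no divisor's leading term divides it; move -206/45x_2 to the remainder.
  leading term 1: no divisor's leading term divides it; move 824/45 to the remainder.
  remainder -206/45x_2 + 824/45 ≠ 0; add h_5 = -206/45x_2 + 824/45 to the basis.

The other S-polynomials (S(f_2,f_3), S(f_1,h_4), S(f_2,h_4), S(f_3,h_4), S(f_1,h_5), S(f_2,h_5), S(f_3,h_5), S(h_4,h_5)) all reduce to 0 modulo the current basis, so we have a Gröbner basis.
Inter-reduce: drop elements whose leading term is divisible by another's, tail-reduce, and make monic.
Reduced Gröbner basis: {x_1, x_2 - 4}.

The lex basis is triangular: the last element involves only x_2. Solving x_2 - 4 = 0 gives x_2 ∈ {4}; substituting each value into the earlier elements determines the remaining variables.
  x_2 = 4: the earlier basis element becomes x_1 = 0, giving x_1 = 0 — point (0, 4).
Each listed point satisfies every original equation (direct substitution).

{(0, 4)}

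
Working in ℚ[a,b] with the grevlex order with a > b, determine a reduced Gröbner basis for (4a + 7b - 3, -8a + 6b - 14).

f_1 = 4a + 7b - 3, LT = a.
f_2 = -8a + 6b - 14, LT = a.

S(f_1,f_2): lcm = a. S = 5/2b - 5/2.
  leading term b: no divisor's leading term divides it; move 5/2b to the remainder.
  leading term 1: no divisor's leading term divides it; move -5/2 to the remainder.
  remainder 5/2b - 5/2 ≠ 0; add g_3 = 5/2b - 5/2 to the basis.

S(f_1,g_3): leading monomials are coprime, so the S-polynomial reduces to 0 (Buchberger's first criterion).
S(f_2,g_3): leading monomials are coprime, so the S-polynomial reduces to 0 (Buchberger's first criterion).
Every S-polynomial of the final basis reduces to 0, so we have a Gröbner basis.
Inter-reduce: drop elements whose leading term is divisible by another's, tail-reduce, and make monic.

G = {a + 1, b - 1}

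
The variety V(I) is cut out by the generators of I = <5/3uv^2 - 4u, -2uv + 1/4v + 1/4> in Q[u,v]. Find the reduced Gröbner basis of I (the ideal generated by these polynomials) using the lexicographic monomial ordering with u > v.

G = {u - 5/96v^2 - 5/96v, v^3 + v^2 - 12/5v - 12/5}

f_1 = 5/3uv^2 - 4u, LT = uv^2.
f_2 = -2uv + 1/4v + 1/4, LT = uv.

S(f_1,f_2): lcm = uv^2. S = -12/5u + 1/8v^2 + 1/8v.
  leading term u: no divisor's leading term divides it; move -12/5u to the remainder.
  leading term v^2: no divisor's leading term divides it; move 1/8v^2 to the remainder.
  leading term v: no divisor's leading term divides it; move 1/8v to the remainder.
  remainder -12/5u + 1/8v^2 + 1/8v ≠ 0; add g_3 = -12/5u + 1/8v^2 + 1/8v to the basis.

S(f_1,g_3): lcm = uv^2. S = -12/5u + 5/96v^4 + 5/96v^3.
  leading term u: subtract (1)·g_3 from -12/5u + 5/96v^4 + 5/96v^3 → 5/96v^4 + 5/96v^3 - 1/8v^2 - 1/8v
  leading term v^4: no divisor's leading term divides it; move 5/96v^4 to the remainder.
  leading term v^3: no divisor's leading term divides it; move 5/96v^3 to the remainder.
  leading term v^2: no divisor's leading term divides it; move -1/8v^2 to the remainder.
  leading term v: no divisor's leading term divides it; move -1/8v to the remainder.
  remainder 5/96v^4 + 5/96v^3 - 1/8v^2 - 1/8v ≠ 0; add g_4 = 5/96v^4 + 5/96v^3 - 1/8v^2 - 1/8v to the basis.

S(f_2,g_3): lcm = uv. S = 5/96v^3 + 5/96v^2 - 1/8v - 1/8.
  leading term v^3: no divisor's leading term divides it; move 5/96v^3 to the remainder.
  leading term v^2: no divisor's leading term divides it; move 5/96v^2 to the remainder.
  leading term v: no divisor's leading term divides it; move -1/8v to the remainder.
  leading term 1: no divisor's leading term divides it; move -1/8 to the remainder.
  remainder 5/96v^3 + 5/96v^2 - 1/8v - 1/8 ≠ 0; add g_5 = 5/96v^3 + 5/96v^2 - 1/8v - 1/8 to the basis.

S(f_1,g_4): lcm = uv^4. S = -uv^3 + 12/5uv.
  leading term uv^3: subtract (-3/5v)·f_1 from -uv^3 + 12/5uv → 0
  remainder 0.

S(f_2,g_4): lcm = uv^4. S = -uv^3 + 12/5uv^2 + 12/5uv - 1/8v^4 - 1/8v^3.
  leading term uv^3: subtract (-3/5v)·f_1 from -uv^3 + 12/5uv^2 + 12/5uv - 1/8v^4 - 1/8v^3 → 12/5uv^2 - 1/8v^4 - 1/8v^3
  leading term uv^2: subtract (36/25)·f_1 from 12/5uv^2 - 1/8v^4 - 1/8v^3 → 144/25u - 1/8v^4 - 1/8v^3
  leading term u: subtract (-12/5)·g_3 from 144/25u - 1/8v^4 - 1/8v^3 → -1/8v^4 - 1/8v^3 + 3/10v^2 + 3/10v
  leading term v^4: subtract (-12/5)·g_4 from -1/8v^4 - 1/8v^3 + 3/10v^2 + 3/10v → 0
  remainder 0.

S(g_3,g_4): leading monomials are coprime, so the S-polynomial reduces to 0 (Buchberger's first criterion).
S(f_1,g_5): lcm = uv^3. S = -uv^2 + 12/5u.
  leading term uv^2: subtract (-3/5)·f_1 from -uv^2 + 12/5u → 0
  remainder 0.

S(f_2,g_5): lcm = uv^3. S = -uv^2 + 12/5uv + 12/5u - 1/8v^3 - 1/8v^2.
  leading term uv^2: subtract (-3/5)·f_1 from -uv^2 + 12/5uv + 12/5u - 1/8v^3 - 1/8v^2 → 12/5uv - 1/8v^3 - 1/8v^2
  leading term uv: subtract (-6/5)·f_2 from 12/5uv - 1/8v^3 - 1/8v^2 → -1/8v^3 - 1/8v^2 + 3/10v + 3/10
  leading term v^3: subtract (-12/5)·g_5 from -1/8v^3 - 1/8v^2 + 3/10v + 3/10 → 0
  remainder 0.

S(g_3,g_5): leading monomials are coprime, so the S-polynomial reduces to 0 (Buchberger's first criterion).
S(g_4,g_5): lcm = v^4. S = 0.
  remainder 0.

Every S-polynomial of the final basis reduces to 0, so we have a Gröbner basis.
Inter-reduce: drop elements whose leading term is divisible by another's, tail-reduce, and make monic.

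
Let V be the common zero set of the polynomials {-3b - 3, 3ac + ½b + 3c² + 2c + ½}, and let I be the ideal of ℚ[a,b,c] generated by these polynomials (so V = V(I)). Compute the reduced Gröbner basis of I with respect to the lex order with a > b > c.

f_1 = -3b - 3, LT = b.
f_2 = 3ac + ½b + 3c² + 2c + ½, LT = ac.

The S-polynomials (S(f_1,f_2)) all reduce to 0 modulo the current basis, so we have a Gröbner basis.

G = {ac + c² + ⅔c, b + 1}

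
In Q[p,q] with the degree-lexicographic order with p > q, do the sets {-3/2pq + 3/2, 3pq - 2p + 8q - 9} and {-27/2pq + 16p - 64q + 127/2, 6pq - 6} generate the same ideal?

No, the ideals differ.

Two ideals are equal iff their reduced Gröbner bases coincide (the reduced basis is unique for a fixed ordering).
Buchberger on the first generating set:
f_1 = -3/2pq + 3/2, LT = pq.
f_2 = 3pq - 2p + 8q - 9, LT = pq.

S(f_1,f_2): lcm = pq. S = 2/3p - 8/3q + 2.
  leading term p: no divisor's leading term divides it; move 2/3p to the remainder.
  leading term q: no divisor's leading term divides it; move -8/3q to the remainder.
  leading term 1: no divisor's leading term divides it; move 2 to the remainder.
  remainder 2/3p - 8/3q + 2 ≠ 0; add g_3 = 2/3p - 8/3q + 2 to the basis.

S(f_1,g_3): lcm = pq. S = 4q^2 - 3q - 1.
  leading term q^2: no divisor's leading term divides it; move 4q^2 to the remainder.
  leading term q: no divisor's leading term divides it; move -3q to the remainder.
  leading term 1: no divisor's leading term divides it; move -1 to the remainder.
  remainder 4q^2 - 3q - 1 ≠ 0; add g_4 = 4q^2 - 3q - 1 to the basis.

S(f_2,g_3): lcm = pq. S = 4q^2 - 2/3p - 1/3q - 3.
  leading term q^2: subtract (1)·g_4 from 4q^2 - 2/3p - 1/3q - 3 → -2/3p + 8/3q - 2
  leading term p: subtract (-1)·g_3 from -2/3p + 8/3q - 2 → 0
  remainder 0.

S(f_1,g_4): lcm = pq^2. S = 3/4pq + 1/4p - q.
  leading term pq: subtract (-1/2)·f_1 from 3/4pq + 1/4p - q → 1/4p - q + 3/4
  leading term p: subtract (3/8)·g_3 from 1/4p - q + 3/4 → 0
  remainder 0.

S(f_2,g_4): lcm = pq^2. S = 1/12pq + 8/3q^2 + 1/4p - 3q.
  leading term pq: subtract (-1/18)·f_1 from 1/12pq + 8/3q^2 + 1/4p - 3q → 8/3q^2 + 1/4p - 3q + 1/12
  leading term q^2: subtract (2/3)·g_4 from 8/3q^2 + 1/4p - 3q + 1/12 → 1/4p - q + 3/4
  leading term p: subtract (3/8)·g_3 from 1/4p - q + 3/4 → 0
  remainder 0.

S(g_3,g_4): leading monomials are coprime, so the S-polynomial reduces to 0 (Buchberger's first criterion).
Every S-polynomial of the final basis reduces to 0, so we have a Gröbner basis.
Inter-reduce: drop elements whose leading term is divisible by another's, tail-reduce, and make monic.
Reduced Gröbner basis: {q^2 - 3/4q - 1/4, p - 4q + 3}.

Buchberger on the second generating set:
h_1 = -27/2pq + 16p - 64q + 127/2, LT = pq.
h_2 = 6pq - 6, LT = pq.

S(h_1,h_2): lcm = pq. S = -32/27p + 128/27q - 100/27.
  leading term p: no divisor's leading term divides it; move -32/27p to the remainder.
  leading term q: no divisor's leading term divides it; move 128/27q to the remainder.
  leading term 1: no divisor's leading term divides it; move -100/27 to the remainder.
  remainder -32/27p + 128/27q - 100/27 ≠ 0; add k_3 = -32/27p + 128/27q - 100/27 to the basis.

S(h_1,k_3): lcm = pq. S = 4q^2 - 32/27p + 349/216q - 127/27.
  leading term q^2: no divisor's leading term divides it; move 4q^2 to the remainder.
  leading term p: subtract (1)·k_3 from -32/27p + 349/216q - 127/27 → -25/8q - 1
  leading term q: no divisor's leading term divides it; move -25/8q to the remainder.
  leading term 1: no divisor's leading term divides it; move -1 to the remainder.
  remainder 4q^2 - 25/8q - 1 ≠ 0; add k_4 = 4q^2 - 25/8q - 1 to the basis.

S(h_2,k_3): lcm = pq. S = 4q^2 - 25/8q - 1.
  leading term q^2: subtract (1)·k_4 from 4q^2 - 25/8q - 1 → 0
  remainder 0.

S(h_1,k_4): lcm = pq^2. S = -349/864pq + 128/27q^2 + 1/4p - 127/27q.
  leading term pq: subtract (349/11664)·h_1 from -349/864pq + 128/27q^2 + 1/4p - 127/27q → 128/27q^2 - 667/2916p - 2033/729q - 44323/23328
  leading term q^2: subtract (32/27)·k_4 from 128/27q^2 - 667/2916p - 2033/729q - 44323/23328 → -667/2916p + 667/729q - 16675/23328
  leading term p: subtract (667/3456)·k_3 from -667/2916p + 667/729q - 16675/23328 → 0
  remainder 0.

S(h_2,k_4): lcm = pq^2. S = 25/32pq + 1/4p - q.
  leading term pq: subtract (-25/432)·h_1 from 25/32pq + 1/4p - q → 127/108p - 127/27q + 3175/864
  leading term p: subtract (-127/128)·k_3 from 127/108p - 127/27q + 3175/864 → 0
  remainder 0.

S(k_3,k_4): leading monomials are coprime, so the S-polynomial reduces to 0 (Buchberger's first criterion).
Every S-polynomial of the final basis reduces to 0, so we have a Gröbner basis.
Inter-reduce: drop elements whose leading term is divisible by another's, tail-reduce, and make monic.
Reduced Gröbner basis: {q^2 - 25/32q - 1/4, p - 4q + 25/8}.

These differ, so the ideals are not equal.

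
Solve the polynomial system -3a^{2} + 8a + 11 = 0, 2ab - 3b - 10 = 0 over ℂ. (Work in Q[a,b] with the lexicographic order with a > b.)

{(-1, -2), (11/3, 30/13)}

Compute a lex Gröbner basis by Buchberger's algorithm.
f_1 = -3a^{2} + 8a + 11, LT = a^{2}.
f_2 = 2ab - 3b - 10, LT = ab.

S(f_1,f_2): lcm = a^{2}b. S = -\tfrac{7}{6}ab + 5a - \tfrac{11}{3}b.
  leading term ab: subtract (-\tfrac{7}{12})·f_2 from -\tfrac{7}{6}ab + 5a - \tfrac{11}{3}b → 5a - \tfrac{65}{12}b - \tfrac{35}{6}
  leading term a: no divisor's leading term divides it; move 5a to the remainder.
  leading term b: no divisor's leading term divides it; move -\tfrac{65}{12}b to the remainder.
  leading term 1: no divisor's leading term divides it; move -\tfrac{35}{6} to the remainder.
  remainder 5a - \tfrac{65}{12}b - \tfrac{35}{6} ≠ 0; add h_3 = 5a - \tfrac{65}{12}b - \tfrac{35}{6} to the basis.

S(f_2,h_3): lcm = ab. S = \tfrac{13}{12}b^{2} - \tfrac{1}{3}b - 5.
  leading term b^{2}: no divisor's leading term divides it; move \tfrac{13}{12}b^{2} to the remainder.
  leading term b: no divisor's leading term divides it; move -\tfrac{1}{3}b to the remainder.
  leading term 1: no divisor's leading term divides it; move -5 to the remainder.
  remainder \tfrac{13}{12}b^{2} - \tfrac{1}{3}b - 5 ≠ 0; add h_4 = \tfrac{13}{12}b^{2} - \tfrac{1}{3}b - 5 to the basis.

The other S-polynomials (S(f_1,h_3), S(f_1,h_4), S(f_2,h_4), S(h_3,h_4)) all reduce to 0 modulo the current basis, so we have a Gröbner basis.
Inter-reduce: drop elements whose leading term is divisible by another's, tail-reduce, and make monic.
Reduced Gröbner basis: {a - \tfrac{13}{12}b - \tfrac{7}{6}, b^{2} - \tfrac{4}{13}b - \tfrac{60}{13}}.

The lex basis is triangular: the last element involves only b. Solving b^{2} - \tfrac{4}{13}b - \tfrac{60}{13} = 0 gives b ∈ {-2, 30/13}; substituting each value into the earlier elements determines the remaining variables.
  b = -2: the earlier basis element becomes a + 1 = 0, giving a = -1 — point (-1, -2).
  b = 30/13: the earlier basis element becomes a - \tfrac{11}{3} = 0, giving a = 11/3 — point (11/3, 30/13).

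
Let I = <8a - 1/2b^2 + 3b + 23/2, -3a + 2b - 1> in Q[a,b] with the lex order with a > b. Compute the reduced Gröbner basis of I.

G = {a - 2/3b + 1/3, b^2 - 50/3b - 53/3}

f_1 = 8a - 1/2b^2 + 3b + 23/2, LT = a.
f_2 = -3a + 2b - 1, LT = a.

S(f_1,f_2): lcm = a. S = -1/16b^2 + 25/24b + 53/48.
  leading term b^2: no divisor's leading term divides it; move -1/16b^2 to the remainder.
  leading term b: no divisor's leading term divides it; move 25/24b to the remainder.
  leading term 1: no divisor's leading term divides it; move 53/48 to the remainder.
  remainder -1/16b^2 + 25/24b + 53/48 ≠ 0; add g_3 = -1/16b^2 + 25/24b + 53/48 to the basis.

The other S-polynomials (S(f_1,g_3), S(f_2,g_3)) all reduce to 0 modulo the current basis, so we have a Gröbner basis.
Inter-reduce: drop elements whose leading term is divisible by another's, tail-reduce, and make monic.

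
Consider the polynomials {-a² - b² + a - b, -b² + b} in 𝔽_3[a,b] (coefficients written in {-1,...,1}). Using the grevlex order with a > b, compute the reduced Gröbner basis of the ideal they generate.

G = {a² - a - b, b² - b}

f_1 = -a² - b² + a - b, LT = a².
f_2 = -b² + b, LT = b².

S(f_1,f_2): leading monomials are coprime, so the S-polynomial reduces to 0 (Buchberger's first criterion).
Every S-polynomial of the final basis reduces to 0, so we have a Gröbner basis.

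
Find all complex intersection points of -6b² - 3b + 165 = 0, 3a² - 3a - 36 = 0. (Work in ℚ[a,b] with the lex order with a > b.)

Compute a lex Gröbner basis by Buchberger's algorithm.
f_1 = -6b² - 3b + 165, LT = b².
f_2 = 3a² - 3a - 36, LT = a².

The S-polynomials (S(f_1,f_2)) all reduce to 0 modulo the current basis, so we have a Gröbner basis.
Inter-reduce: drop elements whose leading term is divisible by another's, tail-reduce, and make monic.
Reduced Gröbner basis: {a² - a - 12, b² + ½b - 55/2}.

The lex basis is triangular: the last element involves only b. Solving b² + ½b - 55/2 = 0 gives b ∈ {-11/2, 5}; substituting each value into the earlier elements determines the remaining variables.
  b = -11/2: the earlier basis element becomes a² - a - 12 = 0, giving a = -3, 4 — points (-3, -11/2), (4, -11/2).
  b = 5: the earlier basis element becomes a² - a - 12 = 0, giving a = -3, 4 — points (-3, 5), (4, 5).
Substituting each solution back into the original system confirms all equations vanish.
Zero-dimensionality of the ideal guarantees finitely many solutions over ℂ.

{(-3, -11/2), (4, -11/2), (-3, 5), (4, 5)}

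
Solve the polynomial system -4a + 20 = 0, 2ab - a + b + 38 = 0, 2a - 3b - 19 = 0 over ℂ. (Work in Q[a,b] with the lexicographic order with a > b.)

Compute a lex Gröbner basis by Buchberger's algorithm.
f_1 = -4a + 20, LT = a.
f_2 = 2ab - a + b + 38, LT = ab.
f_3 = 2a - 3b - 19, LT = a.

S(f_1,f_2): lcm = ab. S = \tfrac{1}{2}a - \tfrac{11}{2}b - 19.
  reduce S modulo (f_1, f_2, f_3):
  remainder -\tfrac{11}{2}b - \tfrac{33}{2} ≠ 0; add h_4 = -\tfrac{11}{2}b - \tfrac{33}{2} to the basis.

The other S-polynomials (S(f_1,f_3), S(f_2,f_3), S(f_1,h_4), S(f_2,h_4), S(f_3,h_4)) all reduce to 0 modulo the current basis, so we have a Gröbner basis.
Inter-reduce: drop elements whose leading term is divisible by another's, tail-reduce, and make monic.
Reduced Gröbner basis: {a - 5, b + 3}.

Since the basis is lex-ordered, b + 3 is univariate in b. Its roots are {-3}. Back-substituting each root into the other basis elements fixes the other coordinates.
  b = -3: the earlier basis element becomes a - 5 = 0, giving a = 5 — point (5, -3).
This is the nonlinear analogue of row-reducing a linear system.

{(5, -3)}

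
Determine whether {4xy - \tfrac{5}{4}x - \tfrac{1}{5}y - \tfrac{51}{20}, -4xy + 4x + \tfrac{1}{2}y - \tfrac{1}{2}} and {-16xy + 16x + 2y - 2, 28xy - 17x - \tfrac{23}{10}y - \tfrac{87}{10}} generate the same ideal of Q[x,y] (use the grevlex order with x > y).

Equality of ideals is decidable: compute both reduced Gröbner bases (unique for the ordering) and check whether they agree.
Buchberger on the first generating set:
f_1 = 4xy - \tfrac{5}{4}x - \tfrac{1}{5}y - \tfrac{51}{20}, LT = xy.
f_2 = -4xy + 4x + \tfrac{1}{2}y - \tfrac{1}{2}, LT = xy.

S(f_1,f_2): lcm = xy. S = \tfrac{11}{16}x + \tfrac{3}{40}y - \tfrac{61}{80}.
  leading term x: no divisor's leading term divides it; move \tfrac{11}{16}x to the remainder.
  leading term y: no divisor's leading term divides it; move \tfrac{3}{40}y to the remainder.
  leading term 1: no divisor's leading term divides it; move -\tfrac{61}{80} to the remainder.
  remainder \tfrac{11}{16}x + \tfrac{3}{40}y - \tfrac{61}{80} ≠ 0; add g_3 = \tfrac{11}{16}x + \tfrac{3}{40}y - \tfrac{61}{80} to the basis.

S(f_1,g_3): lcm = xy. S = -\tfrac{6}{55}y^{2} - \tfrac{5}{16}x + \tfrac{233}{220}y - \tfrac{51}{80}.
  leading term y^{2}: no divisor's leading term divides it; move -\tfrac{6}{55}y^{2} to the remainder.
  leading term x: subtract (-\tfrac{5}{11})·g_3 from -\tfrac{5}{16}x + \tfrac{233}{220}y - \tfrac{51}{80} → \tfrac{481}{440}y - \tfrac{433}{440}
  leading term y: no divisor's leading term divides it; move \tfrac{481}{440}y to the remainder.
  leading term 1: no divisor's leading term divides it; move -\tfrac{433}{440} to the remainder.
  remainder -\tfrac{6}{55}y^{2} + \tfrac{481}{440}y - \tfrac{433}{440} ≠ 0; add g_4 = -\tfrac{6}{55}y^{2} + \tfrac{481}{440}y - \tfrac{433}{440} to the basis.

S(f_2,g_3): lcm = xy. S = -\tfrac{6}{55}y^{2} - x + \tfrac{433}{440}y + \tfrac{1}{8}.
  leading term y^{2}: subtract (1)·g_4 from -\tfrac{6}{55}y^{2} - x + \tfrac{433}{440}y + \tfrac{1}{8} → -x - \tfrac{6}{55}y + \tfrac{61}{55}
  leading term x: subtract (-\tfrac{16}{11})·g_3 from -x - \tfrac{6}{55}y + \tfrac{61}{55} → 0
  remainder 0.

S(f_1,g_4): lcm = xy^{2}. S = \tfrac{233}{24}xy - \tfrac{1}{20}y^{2} - \tfrac{433}{48}x - \tfrac{51}{80}y.
  leading term xy: subtract (\tfrac{233}{96})·f_1 from \tfrac{233}{24}xy - \tfrac{1}{20}y^{2} - \tfrac{433}{48}x - \tfrac{51}{80}y → -\tfrac{1}{20}y^{2} - \tfrac{2299}{384}x - \tfrac{73}{480}y + \tfrac{3961}{640}
  leading term y^{2}: subtract (\tfrac{11}{24})·g_4 from -\tfrac{1}{20}y^{2} - \tfrac{2299}{384}x - \tfrac{73}{480}y + \tfrac{3961}{640} → -\tfrac{2299}{384}x - \tfrac{209}{320}y + \tfrac{12749}{1920}
  leading term x: subtract (-\tfrac{209}{24})·g_3 from -\tfrac{2299}{384}x - \tfrac{209}{320}y + \tfrac{12749}{1920} → 0
  remainder 0.

S(f_2,g_4): lcm = xy^{2}. S = \tfrac{433}{48}xy - \tfrac{1}{8}y^{2} - \tfrac{433}{48}x + \tfrac{1}{8}y.
  leading term xy: subtract (\tfrac{433}{192})·f_1 from \tfrac{433}{48}xy - \tfrac{1}{8}y^{2} - \tfrac{433}{48}x + \tfrac{1}{8}y → -\tfrac{1}{8}y^{2} - \tfrac{4763}{768}x + \tfrac{553}{960}y + \tfrac{7361}{1280}
  leading term y^{2}: subtract (\tfrac{55}{48})·g_4 from -\tfrac{1}{8}y^{2} - \tfrac{4763}{768}x + \tfrac{553}{960}y + \tfrac{7361}{1280} → -\tfrac{4763}{768}x - \tfrac{433}{640}y + \tfrac{26413}{3840}
  leading term x: subtract (-\tfrac{433}{48})·g_3 from -\tfrac{4763}{768}x - \tfrac{433}{640}y + \tfrac{26413}{3840} → 0
  remainder 0.

S(g_3,g_4): leading monomials are coprime, so the S-polynomial reduces to 0 (Buchberger's first criterion).
Every S-polynomial of the final basis reduces to 0, so we have a Gröbner basis.
Inter-reduce: drop elements whose leading term is divisible by another's, tail-reduce, and make monic.
Reduced Gröbner basis: {y^{2} - \tfrac{481}{48}y + \tfrac{433}{48}, x + \tfrac{6}{55}y - \tfrac{61}{55}}.

Buchberger on the second generating set:
h_1 = -16xy + 16x + 2y - 2, LT = xy.
h_2 = 28xy - 17x - \tfrac{23}{10}y - \tfrac{87}{10}, LT = xy.

S(h_1,h_2): lcm = xy. S = -\tfrac{11}{28}x - \tfrac{3}{70}y + \tfrac{61}{140}.
  leading term x: no divisor's leading term divides it; move -\tfrac{11}{28}x to the remainder.
  leading term y: no divisor's leading term divides it; move -\tfrac{3}{70}y to the remainder.
  leading term 1: no divisor's leading term divides it; move \tfrac{61}{140} to the remainder.
  remainder -\tfrac{11}{28}x - \tfrac{3}{70}y + \tfrac{61}{140} ≠ 0; add k_3 = -\tfrac{11}{28}x - \tfrac{3}{70}y + \tfrac{61}{140} to the basis.

S(h_1,k_3): lcm = xy. S = -\tfrac{6}{55}y^{2} - x + \tfrac{433}{440}y + \tfrac{1}{8}.
  leading term y^{2}: no divisor's leading term divides it; move -\tfrac{6}{55}y^{2} to the remainder.
  leading term x: subtract (\tfrac{28}{11})·k_3 from -x + \tfrac{433}{440}y + \tfrac{1}{8} → \tfrac{481}{440}y - \tfrac{433}{440}
  leading term y: no divisor's leading term divides it; move \tfrac{481}{440}y to the remainder.
  leading term 1: no divisor's leading term divides it; move -\tfrac{433}{440} to the remainder.
  remainder -\tfrac{6}{55}y^{2} + \tfrac{481}{440}y - \tfrac{433}{440} ≠ 0; add k_4 = -\tfrac{6}{55}y^{2} + \tfrac{481}{440}y - \tfrac{433}{440} to the basis.

S(h_2,k_3): lcm = xy. S = -\tfrac{6}{55}y^{2} - \tfrac{17}{28}x + \tfrac{3163}{3080}y - \tfrac{87}{280}.
  leading term y^{2}: subtract (1)·k_4 from -\tfrac{6}{55}y^{2} - \tfrac{17}{28}x + \tfrac{3163}{3080}y - \tfrac{87}{280} → -\tfrac{17}{28}x - \tfrac{51}{770}y + \tfrac{1037}{1540}
  leading term x: subtract (\tfrac{17}{11})·k_3 from -\tfrac{17}{28}x - \tfrac{51}{770}y + \tfrac{1037}{1540} → 0
  remainder 0.

S(h_1,k_4): lcm = xy^{2}. S = \tfrac{433}{48}xy - \tfrac{1}{8}y^{2} - \tfrac{433}{48}x + \tfrac{1}{8}y.
  leading term xy: subtract (-\tfrac{433}{768})·h_1 from \tfrac{433}{48}xy - \tfrac{1}{8}y^{2} - \tfrac{433}{48}x + \tfrac{1}{8}y → -\tfrac{1}{8}y^{2} + \tfrac{481}{384}y - \tfrac{433}{384}
  leading term y^{2}: subtract (\tfrac{55}{48})·k_4 from -\tfrac{1}{8}y^{2} + \tfrac{481}{384}y - \tfrac{433}{384} → 0
  remainder 0.

S(h_2,k_4): lcm = xy^{2}. S = \tfrac{3163}{336}xy - \tfrac{23}{280}y^{2} - \tfrac{433}{48}x - \tfrac{87}{280}y.
  leading term xy: subtract (-\tfrac{3163}{5376})·h_1 from \tfrac{3163}{336}xy - \tfrac{23}{280}y^{2} - \tfrac{433}{48}x - \tfrac{87}{280}y → -\tfrac{23}{280}y^{2} + \tfrac{11}{28}x + \tfrac{11639}{13440}y - \tfrac{3163}{2688}
  leading term y^{2}: subtract (\tfrac{253}{336})·k_4 from -\tfrac{23}{280}y^{2} + \tfrac{11}{28}x + \tfrac{11639}{13440}y - \tfrac{3163}{2688} → \tfrac{11}{28}x + \tfrac{3}{70}y - \tfrac{61}{140}
  leading term x: subtract (-1)·k_3 from \tfrac{11}{28}x + \tfrac{3}{70}y - \tfrac{61}{140} → 0
  remainder 0.

S(k_3,k_4): leading monomials are coprime, so the S-polynomial reduces to 0 (Buchberger's first criterion).
Every S-polynomial of the final basis reduces to 0, so we have a Gröbner basis.
Inter-reduce: drop elements whose leading term is divisible by another's, tail-reduce, and make monic.
Reduced Gröbner basis: {y^{2} - \tfrac{481}{48}y + \tfrac{433}{48}, x + \tfrac{6}{55}y - \tfrac{61}{55}}.

The two bases agree; hence the ideals are identical.

Yes, the ideals are equal.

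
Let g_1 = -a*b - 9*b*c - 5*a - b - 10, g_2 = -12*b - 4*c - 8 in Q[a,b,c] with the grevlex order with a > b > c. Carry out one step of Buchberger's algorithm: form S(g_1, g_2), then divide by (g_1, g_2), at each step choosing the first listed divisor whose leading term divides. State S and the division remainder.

lcm(LM(g_1), LM(g_2)) = a*b.
S = (lcm/LT(g_1))·g_1 − (lcm/LT(g_2))·g_2 = -1/3*a*c + 9*b*c + 13/3*a + b + 10.
Reduce S modulo (g_1, g_2) in that order:
  leading term a*c: no divisor's leading term divides it; move -1/3*a*c to the remainder.
  leading term b*c: subtract (-3/4*c)·g_2 from 9*b*c + 13/3*a + b + 10 → -3*c**2 + 13/3*a + b - 6*c + 10
  leading term c**2: no divisor's leading term divides it; move -3*c**2 to the remainder.
  leading term a: no divisor's leading term divides it; move 13/3*a to the remainder.
  leading term b: subtract (-1/12)·g_2 from b - 6*c + 10 → -19/3*c + 28/3
  leading term c: no divisor's leading term divides it; move -19/3*c to the remainder.
  leading term 1: no divisor's leading term divides it; move 28/3 to the remainder.
The remainder -1/3*a*c - 3*c**2 + 13/3*a - 19/3*c + 28/3 is nonzero, so it would be added as the next basis element.
An S-polynomial is built so that the two leading terms cancel; whether anything survives reduction is exactly the Gröbner-basis criterion.

S(g_1, g_2) = -1/3*a*c + 9*b*c + 13/3*a + b + 10; remainder on division = -1/3*a*c - 3*c**2 + 13/3*a - 19/3*c + 28/3.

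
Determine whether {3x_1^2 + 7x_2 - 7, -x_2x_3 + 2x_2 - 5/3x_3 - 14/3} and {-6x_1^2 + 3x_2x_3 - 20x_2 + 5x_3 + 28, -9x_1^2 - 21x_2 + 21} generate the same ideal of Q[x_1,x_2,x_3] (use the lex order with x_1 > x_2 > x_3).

Two ideals are equal iff their reduced Gröbner bases coincide (the reduced basis is unique for a fixed ordering).
Buchberger on the first generating set:
f_1 = 3x_1^2 + 7x_2 - 7, LT = x_1^2.
f_2 = -x_2x_3 + 2x_2 - 5/3x_3 - 14/3, LT = x_2x_3.

The S-polynomials (S(f_1,f_2)) all reduce to 0 modulo the current basis, so we have a Gröbner basis.
Inter-reduce: drop elements whose leading term is divisible by another's, tail-reduce, and make monic.
Reduced Gröbner basis: {x_1^2 + 7/3x_2 - 7/3, x_2x_3 - 2x_2 + 5/3x_3 + 14/3}.

Buchberger on the second generating set:
h_1 = -6x_1^2 + 3x_2x_3 - 20x_2 + 5x_3 + 28, LT = x_1^2.
h_2 = -9x_1^2 - 21x_2 + 21, LT = x_1^2.

S(h_1,h_2): lcm = x_1^2. S = -1/2x_2x_3 + x_2 - 5/6x_3 - 7/3.
  leading term x_2x_3: no divisor's leading term divides it; move -1/2x_2x_3 to the remainder.
  leading term x_2: no divisor's leading term divides it; move x_2 to the remainder.
  leading term x_3: no divisor's leading term divides it; move -5/6x_3 to the remainder.
  leading term 1: no divisor's leading term divides it; move -7/3 to the remainder.
  remainder -1/2x_2x_3 + x_2 - 5/6x_3 - 7/3 ≠ 0; add k_3 = -1/2x_2x_3 + x_2 - 5/6x_3 - 7/3 to the basis.

The other S-polynomials (S(h_1,k_3), S(h_2,k_3)) all reduce to 0 modulo the current basis, so we have a Gröbner basis.
Inter-reduce: drop elements whose leading term is divisible by another's, tail-reduce, and make monic.
Reduced Gröbner basis: {x_1^2 + 7/3x_2 - 7/3, x_2x_3 - 2x_2 + 5/3x_3 + 14/3}.

The two bases agree; hence the ideals are identical.
The same test decides containment: I ⊆ J iff every generator of I reduces to 0 modulo a Gröbner basis of J.

Yes, the ideals are equal.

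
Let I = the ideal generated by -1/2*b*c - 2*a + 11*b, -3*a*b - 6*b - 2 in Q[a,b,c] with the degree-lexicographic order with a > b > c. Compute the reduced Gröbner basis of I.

f_1 = -1/2*b*c - 2*a + 11*b, LT = b*c.
f_2 = -3*a*b - 6*b - 2, LT = a*b.

S(f_1,f_2): lcm = a*b*c. S = 4*a**2 - 22*a*b - 2*b*c - 2/3*c.
  leading term a**2: no divisor's leading term divides it; move 4*a**2 to the remainder.
  leading term a*b: subtract (22/3)·f_2 from -22*a*b - 2*b*c - 2/3*c → -2*b*c + 44*b - 2/3*c + 44/3
  leading term b*c: subtract (4)·f_1 from -2*b*c + 44*b - 2/3*c + 44/3 → 8*a - 2/3*c + 44/3
  leading term a: no divisor's leading term divides it; move 8*a to the remainder.
  leading term c: no divisor's leading term divides it; move -2/3*c to the remainder.
  leading term 1: no divisor's leading term divides it; move 44/3 to the remainder.
  remainder 4*a**2 + 8*a - 2/3*c + 44/3 ≠ 0; add g_3 = 4*a**2 + 8*a - 2/3*c + 44/3 to the basis.

The other S-polynomials (S(f_1,g_3), S(f_2,g_3)) all reduce to 0 modulo the current basis, so we have a Gröbner basis.

G = {a**2 + 2*a - 1/6*c + 11/3, a*b + 2*b + 2/3, b*c + 4*a - 22*b}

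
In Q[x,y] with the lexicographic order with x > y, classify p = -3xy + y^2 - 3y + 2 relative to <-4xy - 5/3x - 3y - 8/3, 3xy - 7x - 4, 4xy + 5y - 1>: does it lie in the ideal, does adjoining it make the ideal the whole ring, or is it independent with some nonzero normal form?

First compute the reduced Gröbner basis of I by Buchberger's algorithm.
f_1 = -4xy - 5/3x - 3y - 8/3, LT = xy.
f_2 = 3xy - 7x - 4, LT = xy.
f_3 = 4xy + 5y - 1, LT = xy.

S(f_1,f_2): lcm = xy. S = 11/4x + 3/4y + 2.
  leading term x: no divisor's leading term divides it; move 11/4x to the remainder.
  leading term y: no divisor's leading term divides it; move 3/4y to the remainder.
  leading term 1: no divisor's leading term divides it; move 2 to the remainder.
  remainder 11/4x + 3/4y + 2 ≠ 0; add h_4 = 11/4x + 3/4y + 2 to the basis.

S(f_1,f_3): lcm = xy. S = 5/12x - 1/2y + 11/12.
  leading term x: subtract (5/33)·h_4 from 5/12x - 1/2y + 11/12 → -27/44y + 27/44
  leading term y: no divisor's leading term divides it; move -27/44y to the remainder.
  leading term 1: no divisor's leading term divides it; move 27/44 to the remainder.
  remainder -27/44y + 27/44 ≠ 0; add h_5 = -27/44y + 27/44 to the basis.

The other S-polynomials (S(f_2,f_3), S(f_1,h_4), S(f_2,h_4), S(f_3,h_4), S(f_1,h_5), S(f_2,h_5), S(f_3,h_5), S(h_4,h_5)) all reduce to 0 modulo the current basis, so we have a Gröbner basis.
Inter-reduce: drop elements whose leading term is divisible by another's, tail-reduce, and make monic.
Reduced Gröbner basis: {x + 1, y - 1}.
Label its elements g_1 = x + 1, g_2 = y - 1.

Reduce p = -3xy + y^2 - 3y + 2 modulo G:
  leading term xy: subtract (-3y)·g_1 from -3xy + y^2 - 3y + 2 → y^2 + 2
  leading term y^2: subtract (y)·g_2 from y^2 + 2 → y + 2
  leading term y: subtract (1)·g_2 from y + 2 → 3
  leading term 1: no divisor's leading term divides it; move 3 to the remainder.
  normal form = 3.
The normal form is nonzero, so p ∉ I. Since p minus its normal form lies in I, I + (p) = I + (r) where r = 3; decide whether this ideal is the whole ring.
Here r = 3 is a nonzero constant, hence a unit: 1 ∈ I + (p), the Gröbner basis of I + (p) is {1}, and the enlarged system has no common solution — adjoining p is inconsistent.

Adjoining -3xy + y^2 - 3y + 2 makes the ideal the whole ring: the system is inconsistent.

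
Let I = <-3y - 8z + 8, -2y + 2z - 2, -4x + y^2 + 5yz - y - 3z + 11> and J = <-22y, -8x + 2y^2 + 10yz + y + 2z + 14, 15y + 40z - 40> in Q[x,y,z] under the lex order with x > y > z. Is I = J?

Since reduced Gröbner bases are canonical representatives of ideals under a given ordering, it suffices to compute and compare them.
Buchberger on the first generating set:
f_1 = -3y - 8z + 8, LT = y.
f_2 = -2y + 2z - 2, LT = y.
f_3 = -4x + y^2 + 5yz - y - 3z + 11, LT = x.

S(f_1,f_2): lcm = y. S = 11/3z - 11/3.
  leading term z: no divisor's leading term divides it; move 11/3z to the remainder.
  leading term 1: no divisor's leading term divides it; move -11/3 to the remainder.
  remainder 11/3z - 11/3 ≠ 0; add g_4 = 11/3z - 11/3 to the basis.

S(f_1,f_3): leading monomials are coprime, so the S-polynomial reduces to 0 (Buchberger's first criterion).
S(f_2,f_3): leading monomials are coprime, so the S-polynomial reduces to 0 (Buchberger's first criterion).
S(f_1,g_4): leading monomials are coprime, so the S-polynomial reduces to 0 (Buchberger's first criterion).
S(f_2,g_4): leading monomials are coprime, so the S-polynomial reduces to 0 (Buchberger's first criterion).
S(f_3,g_4): leading monomials are coprime, so the S-polynomial reduces to 0 (Buchberger's first criterion).
Every S-polynomial of the final basis reduces to 0, so we have a Gröbner basis.
Inter-reduce: drop elements whose leading term is divisible by another's, tail-reduce, and make monic.
Reduced Gröbner basis: {x - 2, y, z - 1}.

Buchberger on the second generating set:
h_1 = -22y, LT = y.
h_2 = -8x + 2y^2 + 10yz + y + 2z + 14, LT = x.
h_3 = 15y + 40z - 40, LT = y.

S(h_1,h_2): leading monomials are coprime, so the S-polynomial reduces to 0 (Buchberger's first criterion).
S(h_1,h_3): lcm = y. S = -8/3z + 8/3.
  leading term z: no divisor's leading term divides it; move -8/3z to the remainder.
  leading term 1: no divisor's leading term divides it; move 8/3 to the remainder.
  remainder -8/3z + 8/3 ≠ 0; add k_4 = -8/3z + 8/3 to the basis.

S(h_2,h_3): leading monomials are coprime, so the S-polynomial reduces to 0 (Buchberger's first criterion).
S(h_1,k_4): leading monomials are coprime, so the S-polynomial reduces to 0 (Buchberger's first criterion).
S(h_2,k_4): leading monomials are coprime, so the S-polynomial reduces to 0 (Buchberger's first criterion).
S(h_3,k_4): leading monomials are coprime, so the S-polynomial reduces to 0 (Buchberger's first criterion).
Every S-polynomial of the final basis reduces to 0, so we have a Gröbner basis.
Inter-reduce: drop elements whose leading term is divisible by another's, tail-reduce, and make monic.
Reduced Gröbner basis: {x - 2, y, z - 1}.

Same reduced basis, so the two generating sets span the same ideal.
The choice of monomial ordering does not affect the verdict — as long as both bases are computed under the same ordering, their equality decides ideal equality.

Yes, the ideals are equal.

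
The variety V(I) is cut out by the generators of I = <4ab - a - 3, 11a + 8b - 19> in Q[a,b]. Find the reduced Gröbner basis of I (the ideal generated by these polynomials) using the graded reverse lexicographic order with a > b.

G = {b^{2} - \tfrac{21}{8}b + \tfrac{13}{8}, a + \tfrac{8}{11}b - \tfrac{19}{11}}

f_1 = 4ab - a - 3, LT = ab.
f_2 = 11a + 8b - 19, LT = a.

S(f_1,f_2): lcm = ab. S = -\tfrac{8}{11}b^{2} - \tfrac{1}{4}a + \tfrac{19}{11}b - \tfrac{3}{4}.
  leading term b^{2}: no divisor's leading term divides it; move -\tfrac{8}{11}b^{2} to the remainder.
  leading term a: subtract (-\tfrac{1}{44})·f_2 from -\tfrac{1}{4}a + \tfrac{19}{11}b - \tfrac{3}{4} → \tfrac{21}{11}b - \tfrac{13}{11}
  leading term b: no divisor's leading term divides it; move \tfrac{21}{11}b to the remainder.
  leading term 1: no divisor's leading term divides it; move -\tfrac{13}{11} to the remainder.
  remainder -\tfrac{8}{11}b^{2} + \tfrac{21}{11}b - \tfrac{13}{11} ≠ 0; add g_3 = -\tfrac{8}{11}b^{2} + \tfrac{21}{11}b - \tfrac{13}{11} to the basis.

The other S-polynomials (S(f_1,g_3), S(f_2,g_3)) all reduce to 0 modulo the current basis, so we have a Gröbner basis.
Inter-reduce: drop elements whose leading term is divisible by another's, tail-reduce, and make monic.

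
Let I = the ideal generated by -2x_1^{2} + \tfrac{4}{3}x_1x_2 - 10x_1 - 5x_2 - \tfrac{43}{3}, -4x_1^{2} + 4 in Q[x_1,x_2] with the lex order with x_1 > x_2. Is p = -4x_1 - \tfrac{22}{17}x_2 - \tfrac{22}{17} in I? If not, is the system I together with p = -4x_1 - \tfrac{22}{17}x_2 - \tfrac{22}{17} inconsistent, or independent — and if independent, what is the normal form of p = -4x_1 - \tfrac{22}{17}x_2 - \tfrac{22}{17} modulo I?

First compute the reduced Gröbner basis of I by Buchberger's algorithm.
f_1 = -2x_1^{2} + \tfrac{4}{3}x_1x_2 - 10x_1 - 5x_2 - \tfrac{43}{3}, LT = x_1^{2}.
f_2 = -4x_1^{2} + 4, LT = x_1^{2}.

S(f_1,f_2): lcm = x_1^{2}. S = -\tfrac{2}{3}x_1x_2 + 5x_1 + \tfrac{5}{2}x_2 + \tfrac{49}{6}.
  leading term x_1x_2: no divisor's leading term divides it; move -\tfrac{2}{3}x_1x_2 to the remainder.
  leading term x_1: no divisor's leading term divides it; move 5x_1 to the remainder.
  leading term x_2: no divisor's leading term divides it; move \tfrac{5}{2}x_2 to the remainder.
  leading term 1: no divisor's leading term divides it; move \tfrac{49}{6} to the remainder.
  remainder -\tfrac{2}{3}x_1x_2 + 5x_1 + \tfrac{5}{2}x_2 + \tfrac{49}{6} ≠ 0; add h_3 = -\tfrac{2}{3}x_1x_2 + 5x_1 + \tfrac{5}{2}x_2 + \tfrac{49}{6} to the basis.

S(f_1,h_3): lcm = x_1^{2}x_2. S = \tfrac{15}{2}x_1^{2} - \tfrac{2}{3}x_1x_2^{2} + \tfrac{35}{4}x_1x_2 + \tfrac{49}{4}x_1 + \tfrac{5}{2}x_2^{2} + \tfrac{43}{6}x_2.
  leading term x_1^{2}: subtract (-\tfrac{15}{4})·f_1 from \tfrac{15}{2}x_1^{2} - \tfrac{2}{3}x_1x_2^{2} + \tfrac{35}{4}x_1x_2 + \tfrac{49}{4}x_1 + \tfrac{5}{2}x_2^{2} + \tfrac{43}{6}x_2 → -\tfrac{2}{3}x_1x_2^{2} + \tfrac{55}{4}x_1x_2 - \tfrac{101}{4}x_1 + \tfrac{5}{2}x_2^{2} - \tfrac{139}{12}x_2 - \tfrac{215}{4}
  leading term x_1x_2^{2}: subtract (x_2)·h_3 from -\tfrac{2}{3}x_1x_2^{2} + \tfrac{55}{4}x_1x_2 - \tfrac{101}{4}x_1 + \tfrac{5}{2}x_2^{2} - \tfrac{139}{12}x_2 - \tfrac{215}{4} → \tfrac{35}{4}x_1x_2 - \tfrac{101}{4}x_1 - \tfrac{79}{4}x_2 - \tfrac{215}{4}
  leading term x_1x_2: subtract (-\tfrac{105}{8})·h_3 from \tfrac{35}{4}x_1x_2 - \tfrac{101}{4}x_1 - \tfrac{79}{4}x_2 - \tfrac{215}{4} → \tfrac{323}{8}x_1 + \tfrac{209}{16}x_2 + \tfrac{855}{16}
  leading term x_1: no divisor's leading term divides it; move \tfrac{323}{8}x_1 to the remainder.
  leading term x_2: no divisor's leading term divides it; move \tfrac{209}{16}x_2 to the remainder.
  leading term 1: no divisor's leading term divides it; move \tfrac{855}{16} to the remainder.
  remainder \tfrac{323}{8}x_1 + \tfrac{209}{16}x_2 + \tfrac{855}{16} ≠ 0; add h_4 = \tfrac{323}{8}x_1 + \tfrac{209}{16}x_2 + \tfrac{855}{16} to the basis.

S(h_3,h_4): lcm = x_1x_2. S = -\tfrac{15}{2}x_1 - \tfrac{11}{34}x_2^{2} - \tfrac{345}{68}x_2 - \tfrac{49}{4}.
  leading term x_1: subtract (-\tfrac{60}{323})·h_4 from -\tfrac{15}{2}x_1 - \tfrac{11}{34}x_2^{2} - \tfrac{345}{68}x_2 - \tfrac{49}{4} → -\tfrac{11}{34}x_2^{2} - \tfrac{45}{17}x_2 - \tfrac{79}{34}
  leading term x_2^{2}: no divisor's leading term divides it; move -\tfrac{11}{34}x_2^{2} to the remainder.
  leading term x_2: no divisor's leading term divides it; move -\tfrac{45}{17}x_2 to the remainder.
  leading term 1: no divisor's leading term divides it; move -\tfrac{79}{34} to the remainder.
  remainder -\tfrac{11}{34}x_2^{2} - \tfrac{45}{17}x_2 - \tfrac{79}{34} ≠ 0; add h_5 = -\tfrac{11}{34}x_2^{2} - \tfrac{45}{17}x_2 - \tfrac{79}{34} to the basis.

The other S-polynomials (S(f_2,h_3), S(f_1,h_4), S(f_2,h_4), S(f_1,h_5), S(f_2,h_5), S(h_3,h_5), S(h_4,h_5)) all reduce to 0 modulo the current basis, so we have a Gröbner basis.
Inter-reduce: drop elements whose leading term is divisible by another's, tail-reduce, and make monic.
Reduced Gröbner basis: {x_1 + \tfrac{11}{34}x_2 + \tfrac{45}{34}, x_2^{2} + \tfrac{90}{11}x_2 + \tfrac{79}{11}}.
Label its elements g_1 = x_1 + \tfrac{11}{34}x_2 + \tfrac{45}{34}, g_2 = x_2^{2} + \tfrac{90}{11}x_2 + \tfrac{79}{11}.

Reduce p = -4x_1 - \tfrac{22}{17}x_2 - \tfrac{22}{17} modulo G:
  leading term x_1: subtract (-4)·g_1 from -4x_1 - \tfrac{22}{17}x_2 - \tfrac{22}{17} → 4
  leading term 1: no divisor's leading term divides it; move 4 to the remainder.
  normal form = 4.
The normal form is nonzero, so p ∉ I. Since p minus its normal form lies in I, I + (p) = I + (r) where r = 4; decide whether this ideal is the whole ring.
Here r = 4 is a nonzero constant, hence a unit: 1 ∈ I + (p), the Gröbner basis of I + (p) is {1}, and the enlarged system has no common solution — adjoining p is inconsistent.

Ideal membership is decidable via reduction modulo a Gröbner basis.

Adjoining -4x_1 - \tfrac{22}{17}x_2 - \tfrac{22}{17} makes the ideal the whole ring: the system is inconsistent.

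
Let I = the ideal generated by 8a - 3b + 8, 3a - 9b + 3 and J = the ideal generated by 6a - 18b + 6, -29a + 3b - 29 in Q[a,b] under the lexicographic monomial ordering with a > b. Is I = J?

Yes, the ideals are equal.

Two ideals are equal iff their reduced Gröbner bases coincide (the reduced basis is unique for a fixed ordering).
Buchberger on the first generating set:
f_1 = 8a - 3b + 8, LT = a.
f_2 = 3a - 9b + 3, LT = a.

S(f_1,f_2): lcm = a. S = 21/8b.
  leading term b: no divisor's leading term divides it; move 21/8b to the remainder.
  remainder 21/8b ≠ 0; add g_3 = 21/8b to the basis.

The other S-polynomials (S(f_1,g_3), S(f_2,g_3)) all reduce to 0 modulo the current basis, so we have a Gröbner basis.
Inter-reduce: drop elements whose leading term is divisible by another's, tail-reduce, and make monic.
Reduced Gröbner basis: {a + 1, b}.

Buchberger on the second generating set:
h_1 = 6a - 18b + 6, LT = a.
h_2 = -29a + 3b - 29, LT = a.

S(h_1,h_2): lcm = a. S = -84/29b.
  leading term b: no divisor's leading term divides it; move -84/29b to the remainder.
  remainder -84/29b ≠ 0; add k_3 = -84/29b to the basis.

The other S-polynomials (S(h_1,k_3), S(h_2,k_3)) all reduce to 0 modulo the current basis, so we have a Gröbner basis.
Inter-reduce: drop elements whose leading term is divisible by another's, tail-reduce, and make monic.
Reduced Gröbner basis: {a + 1, b}.

Same reduced basis, so the two generating sets span the same ideal.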